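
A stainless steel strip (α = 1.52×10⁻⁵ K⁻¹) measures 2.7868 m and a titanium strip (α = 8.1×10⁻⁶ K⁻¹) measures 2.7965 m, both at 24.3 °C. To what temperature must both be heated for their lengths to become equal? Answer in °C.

T = 516.5 °C

L₁(1 + α₁ΔT) = L₂(1 + α₂ΔT) ⇒ ΔT = (L₂ − L₁)/(α₁L₁ − α₂L₂)
L₂ − L₁ = 2.7965 − 2.7868 = 9.70×10⁻³ m
α₁L₁ − α₂L₂ = 1.52×10⁻⁵×2.7868 − 8.1×10⁻⁶×2.7965 = 1.970771×10⁻⁵ m/K
ΔT = 9.70×10⁻³ / 1.970771×10⁻⁵ = 492.193 K
T = 24.3 + 492.193 = 516.493 °C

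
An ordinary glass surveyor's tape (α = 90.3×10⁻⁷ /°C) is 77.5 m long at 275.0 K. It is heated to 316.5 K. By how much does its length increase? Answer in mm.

|ΔT| = |316.5 − 275.0| = 41.5 K
ΔL = αL₀ΔT = (90.3×10⁻⁷)(77.5)(41.5) = 2.90×10⁻² m

ΔL = 29.0 mm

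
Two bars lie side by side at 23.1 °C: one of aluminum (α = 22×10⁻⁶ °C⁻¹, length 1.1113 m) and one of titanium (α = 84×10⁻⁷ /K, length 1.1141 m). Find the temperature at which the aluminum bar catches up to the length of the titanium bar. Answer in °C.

Equal length when α₁L₁ΔT − α₂L₂ΔT = L₂ − L₁ = 2.80×10⁻³ m
α₁L₁ = 2.44486×10⁻⁵, α₂L₂ = 9.35844×10⁻⁶ → Δ(αL) = 1.509016×10⁻⁵ m/K
ΔT = 2.80×10⁻³ / 1.509016×10⁻⁵ = 185.551 K, so T = 23.1 + 185.551 = 208.651 °C

T = 208.7 °C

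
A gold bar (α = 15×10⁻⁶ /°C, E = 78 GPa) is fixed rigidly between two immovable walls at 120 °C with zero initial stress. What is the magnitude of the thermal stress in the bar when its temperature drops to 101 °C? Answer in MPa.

σ = 22.2 MPa

Fully constrained: the free strain ε = αΔT is blocked, so σ = Eε = EαΔT.
|ΔT| = 19 K
σ = 78.0×10⁹ × 15×10⁻⁶ × 19 = 2.22×10⁷ Pa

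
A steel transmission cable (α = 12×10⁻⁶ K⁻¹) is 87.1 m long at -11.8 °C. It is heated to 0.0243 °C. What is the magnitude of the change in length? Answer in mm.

ΔL = 12.4 mm

|ΔT| = |0.0243 − (-11.8)| = 11.8243 K
ΔL = αL₀ΔT = (12×10⁻⁶)(87.1)(11.8243) = 1.24×10⁻² m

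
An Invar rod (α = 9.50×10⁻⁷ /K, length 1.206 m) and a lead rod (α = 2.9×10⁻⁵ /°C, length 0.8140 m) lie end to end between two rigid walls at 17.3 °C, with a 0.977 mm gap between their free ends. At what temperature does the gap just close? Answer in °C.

T = 56.8 °C

α₁L₁ = 1.1457×10⁻⁶ m/K, α₂L₂ = 2.3606×10⁻⁵ m/K → total 2.47517×10⁻⁵ m/K
ΔT = g/(α₁L₁+α₂L₂) = 9.77×10⁻⁴ / 2.47517×10⁻⁵ = 39.472 K
T = 17.3 + 39.472 = 56.772 °C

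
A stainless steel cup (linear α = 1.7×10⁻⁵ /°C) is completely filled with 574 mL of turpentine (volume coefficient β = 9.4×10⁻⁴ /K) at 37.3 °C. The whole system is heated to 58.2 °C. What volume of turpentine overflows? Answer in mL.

10.7 mL

The cup also expands: β_container ≈ 3α = 5.1×10⁻⁵ /K
Net overflow = V₀(β_liq − 3α_cont)ΔT
β − 3α = 9.40×10⁻⁴ − 5.1×10⁻⁵ = 8.89×10⁻⁴ /K; ΔT = 20.9 K
ΔV = 574 × 8.89×10⁻⁴ × 20.9 = 10.7 mL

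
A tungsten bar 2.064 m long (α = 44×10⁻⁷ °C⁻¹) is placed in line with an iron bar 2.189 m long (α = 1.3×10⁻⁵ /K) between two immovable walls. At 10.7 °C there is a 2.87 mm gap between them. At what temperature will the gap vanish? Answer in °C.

T = 87.2 °C

α₁L₁ = 9.0816×10⁻⁶ m/K, α₂L₂ = 2.8457×10⁻⁵ m/K → total 3.75386×10⁻⁵ m/K
ΔT = g/(α₁L₁+α₂L₂) = 2.87×10⁻³ / 3.75386×10⁻⁵ = 76.455 K
T = 10.7 + 76.455 = 87.155 °C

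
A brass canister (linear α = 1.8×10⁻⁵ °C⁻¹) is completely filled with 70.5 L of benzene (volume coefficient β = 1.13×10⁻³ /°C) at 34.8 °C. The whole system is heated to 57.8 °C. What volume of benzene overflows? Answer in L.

The canister also expands: β_container ≈ 3α = 5.4×10⁻⁵ /K
Net overflow = V₀(β_liq − 3α_cont)ΔT
β − 3α = 1.13×10⁻³ − 5.4×10⁻⁵ = 1.076×10⁻³ /K; ΔT = 23.0 K
ΔV = 70.5 × 1.076×10⁻³ × 23.0 = 1.74 L

1.74 L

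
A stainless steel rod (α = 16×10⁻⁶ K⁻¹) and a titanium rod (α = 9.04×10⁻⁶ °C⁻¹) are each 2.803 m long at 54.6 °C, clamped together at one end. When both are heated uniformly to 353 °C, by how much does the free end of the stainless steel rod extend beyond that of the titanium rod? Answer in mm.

5.82 mm

ΔT = 298.4 K
stainless steel: ΔL = 16×10⁻⁶ × 2.803 m × 298.4 = 1.3383×10⁻² m = 13.383 mm
titanium: ΔL = 9.04×10⁻⁶ × 2.803 m × 298.4 = 7.5612×10⁻³ m = 7.5612 mm
difference = 13.383 − 7.5612 = 5.8218 mm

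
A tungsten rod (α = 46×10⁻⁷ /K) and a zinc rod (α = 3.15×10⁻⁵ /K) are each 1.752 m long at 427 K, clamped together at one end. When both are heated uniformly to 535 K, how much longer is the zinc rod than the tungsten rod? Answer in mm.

ΔT = 108 K
tungsten: ΔL = 46×10⁻⁷ × 1.752 m × 108 = 8.7039×10⁻⁴ m = 0.87039 mm
zinc: ΔL = 3.15×10⁻⁵ × 1.752 m × 108 = 5.9603×10⁻³ m = 5.9603 mm
difference = 5.9603 − 0.87039 = 5.08991 mm

5.09 mm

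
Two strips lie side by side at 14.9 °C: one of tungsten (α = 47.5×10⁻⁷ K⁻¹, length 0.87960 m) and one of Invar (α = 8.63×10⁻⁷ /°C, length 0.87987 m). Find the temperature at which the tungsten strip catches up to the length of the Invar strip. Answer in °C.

L₁(1 + α₁ΔT) = L₂(1 + α₂ΔT) ⇒ ΔT = (L₂ − L₁)/(α₁L₁ − α₂L₂)
L₂ − L₁ = 0.87987 − 0.87960 = 2.70×10⁻⁴ m
α₁L₁ − α₂L₂ = 47.5×10⁻⁷×0.87960 − 8.63×10⁻⁷×0.87987 = 3.41877219×10⁻⁶ m/K
ΔT = 2.70×10⁻⁴ / 3.41877219×10⁻⁶ = 78.9757 K
T = 14.9 + 78.9757 = 93.8757 °C

T = 93.88 °C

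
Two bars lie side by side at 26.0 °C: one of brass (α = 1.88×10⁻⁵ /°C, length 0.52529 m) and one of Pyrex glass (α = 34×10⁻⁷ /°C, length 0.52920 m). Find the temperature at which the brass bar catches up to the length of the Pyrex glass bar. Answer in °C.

T = 510.1 °C

L₁(1 + α₁ΔT) = L₂(1 + α₂ΔT) ⇒ ΔT = (L₂ − L₁)/(α₁L₁ − α₂L₂)
L₂ − L₁ = 0.52920 − 0.52529 = 3.91×10⁻³ m
α₁L₁ − α₂L₂ = 1.88×10⁻⁵×0.52529 − 34×10⁻⁷×0.52920 = 8.076172×10⁻⁶ m/K
ΔT = 3.91×10⁻³ / 8.076172×10⁻⁶ = 484.140 K
T = 26.0 + 484.140 = 510.140 °C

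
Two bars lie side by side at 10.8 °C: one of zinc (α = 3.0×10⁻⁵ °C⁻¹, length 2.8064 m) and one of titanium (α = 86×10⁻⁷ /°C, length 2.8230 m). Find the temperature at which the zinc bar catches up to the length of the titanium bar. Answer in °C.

Equal length when α₁L₁ΔT − α₂L₂ΔT = L₂ − L₁ = 1.66×10⁻² m
α₁L₁ = 8.4192×10⁻⁵, α₂L₂ = 2.42778×10⁻⁵ → Δ(αL) = 5.99142×10⁻⁵ m/K
ΔT = 1.66×10⁻² / 5.99142×10⁻⁵ = 277.063 K, so T = 10.8 + 277.063 = 287.863 °C

T = 287.9 °C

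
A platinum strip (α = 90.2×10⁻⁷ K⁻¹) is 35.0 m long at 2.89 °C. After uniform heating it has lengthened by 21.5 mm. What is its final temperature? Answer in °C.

T = 71.0 °C

ΔL = αL₀ΔT ⇒ ΔT = ΔL / (αL₀)
ΔT = 21.5×10⁻³ m / (90.2×10⁻⁷ × 35.0 m) = 68.103 K
T = 2.89 + 68.103 = 70.993 °C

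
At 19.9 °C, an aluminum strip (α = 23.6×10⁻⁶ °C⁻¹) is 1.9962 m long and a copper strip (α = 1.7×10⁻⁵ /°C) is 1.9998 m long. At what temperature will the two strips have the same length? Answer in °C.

L₁(1 + α₁ΔT) = L₂(1 + α₂ΔT) ⇒ ΔT = (L₂ − L₁)/(α₁L₁ − α₂L₂)
L₂ − L₁ = 1.9998 − 1.9962 = 3.60×10⁻³ m
α₁L₁ − α₂L₂ = 23.6×10⁻⁶×1.9962 − 1.7×10⁻⁵×1.9998 = 1.311372×10⁻⁵ m/K
ΔT = 3.60×10⁻³ / 1.311372×10⁻⁵ = 274.522 K
T = 19.9 + 274.522 = 294.422 °C

T = 294.4 °C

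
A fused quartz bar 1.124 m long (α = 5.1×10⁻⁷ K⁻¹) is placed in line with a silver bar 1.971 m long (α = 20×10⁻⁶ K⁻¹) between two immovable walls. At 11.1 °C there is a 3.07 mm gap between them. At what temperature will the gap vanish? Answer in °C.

T = 87.9 °C

α₁L₁ = 5.7324×10⁻⁷ m/K, α₂L₂ = 3.942×10⁻⁵ m/K → total 3.999324×10⁻⁵ m/K
ΔT = g/(α₁L₁+α₂L₂) = 3.07×10⁻³ / 3.999324×10⁻⁵ = 76.763 K
T = 11.1 + 76.763 = 87.863 °C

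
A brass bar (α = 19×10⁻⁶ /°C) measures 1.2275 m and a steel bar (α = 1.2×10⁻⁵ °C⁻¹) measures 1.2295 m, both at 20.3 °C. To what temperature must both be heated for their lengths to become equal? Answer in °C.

L₁(1 + α₁ΔT) = L₂(1 + α₂ΔT) ⇒ ΔT = (L₂ − L₁)/(α₁L₁ − α₂L₂)
L₂ − L₁ = 1.2295 − 1.2275 = 2.00×10⁻³ m
α₁L₁ − α₂L₂ = 19×10⁻⁶×1.2275 − 1.2×10⁻⁵×1.2295 = 8.5685×10⁻⁶ m/K
ΔT = 2.00×10⁻³ / 8.5685×10⁻⁶ = 233.413 K
T = 20.3 + 233.413 = 253.713 °C

T = 253.7 °C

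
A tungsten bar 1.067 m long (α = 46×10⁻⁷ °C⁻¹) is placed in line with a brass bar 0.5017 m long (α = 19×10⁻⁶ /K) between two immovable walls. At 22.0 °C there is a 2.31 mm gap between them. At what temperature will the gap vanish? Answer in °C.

T = 182 °C

Gap closes when ΔL₁ + ΔL₂ = 2.31 mm = 2.31×10⁻³ m
(α₁L₁ + α₂L₂)ΔT = g
α₁L₁ + α₂L₂ = 46×10⁻⁷×1.067 + 19×10⁻⁶×0.5017 = 1.44405×10⁻⁵ m/K
ΔT = 2.31×10⁻³ / 1.44405×10⁻⁵ = 159.97 K
T = 22.0 + 159.97 = 181.97 °C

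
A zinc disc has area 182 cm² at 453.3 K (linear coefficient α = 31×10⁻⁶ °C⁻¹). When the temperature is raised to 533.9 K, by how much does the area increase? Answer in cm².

Area coefficient ≈ 2α; |ΔT| = 80.6 K
ΔA = 2αA₀ΔT = 2(31×10⁻⁶)(182)(80.6) = 0.909 cm²

ΔA = 0.909 cm²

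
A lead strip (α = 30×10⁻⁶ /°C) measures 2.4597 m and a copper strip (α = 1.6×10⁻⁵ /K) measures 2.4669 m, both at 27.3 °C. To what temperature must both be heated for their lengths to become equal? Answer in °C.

T = 237.1 °C

L₁(1 + α₁ΔT) = L₂(1 + α₂ΔT) ⇒ ΔT = (L₂ − L₁)/(α₁L₁ − α₂L₂)
L₂ − L₁ = 2.4669 − 2.4597 = 7.20×10⁻³ m
α₁L₁ − α₂L₂ = 30×10⁻⁶×2.4597 − 1.6×10⁻⁵×2.4669 = 3.43206×10⁻⁵ m/K
ΔT = 7.20×10⁻³ / 3.43206×10⁻⁵ = 209.787 K
T = 27.3 + 209.787 = 237.087 °C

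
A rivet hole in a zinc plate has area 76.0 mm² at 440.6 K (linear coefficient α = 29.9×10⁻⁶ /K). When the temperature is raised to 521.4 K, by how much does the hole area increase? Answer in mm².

Area coefficient ≈ 2α; |ΔT| = 80.8 K
ΔA = 2αA₀ΔT = 2(29.9×10⁻⁶)(76.0)(80.8) = 0.367 mm²

ΔA = 0.367 mm²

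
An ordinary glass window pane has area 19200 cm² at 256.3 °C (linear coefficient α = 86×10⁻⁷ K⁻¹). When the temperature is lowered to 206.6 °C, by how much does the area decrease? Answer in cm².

Area coefficient ≈ 2α; |ΔT| = 49.7 K
ΔA = 2αA₀ΔT = 2(86×10⁻⁷)(19200)(49.7) = 16.4 cm²

ΔA = 16.4 cm²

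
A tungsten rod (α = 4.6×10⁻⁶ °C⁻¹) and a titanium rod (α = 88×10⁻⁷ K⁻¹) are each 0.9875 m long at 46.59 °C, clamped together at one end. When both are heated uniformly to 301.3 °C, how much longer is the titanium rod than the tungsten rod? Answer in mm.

1.06 mm

ΔT = 254.71 K
tungsten: ΔL = 4.6×10⁻⁶ × 0.9875 m × 254.71 = 1.1570×10⁻³ m = 1.1570 mm
titanium: ΔL = 88×10⁻⁷ × 0.9875 m × 254.71 = 2.2134×10⁻³ m = 2.2134 mm
difference = 2.2134 − 1.1570 = 1.0564 mm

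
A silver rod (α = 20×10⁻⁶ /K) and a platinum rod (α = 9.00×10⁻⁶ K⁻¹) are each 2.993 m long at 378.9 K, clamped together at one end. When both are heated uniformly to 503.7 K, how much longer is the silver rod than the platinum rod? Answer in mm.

4.11 mm

ΔT = 124.8 K
silver: ΔL = 20×10⁻⁶ × 2.993 m × 124.8 = 7.4705×10⁻³ m = 7.4705 mm
platinum: ΔL = 9.00×10⁻⁶ × 2.993 m × 124.8 = 3.3617×10⁻³ m = 3.3617 mm
difference = 7.4705 − 3.3617 = 4.1088 mm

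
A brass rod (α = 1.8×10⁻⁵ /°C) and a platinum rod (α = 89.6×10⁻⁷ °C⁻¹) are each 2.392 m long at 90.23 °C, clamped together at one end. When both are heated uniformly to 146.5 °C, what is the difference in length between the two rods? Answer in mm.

1.22 mm

ΔT = 56.27 K
brass: ΔL = 1.8×10⁻⁵ × 2.392 m × 56.27 = 2.4228×10⁻³ m = 2.4228 mm
platinum: ΔL = 89.6×10⁻⁷ × 2.392 m × 56.27 = 1.2060×10⁻³ m = 1.2060 mm
difference = 2.4228 − 1.2060 = 1.2168 mm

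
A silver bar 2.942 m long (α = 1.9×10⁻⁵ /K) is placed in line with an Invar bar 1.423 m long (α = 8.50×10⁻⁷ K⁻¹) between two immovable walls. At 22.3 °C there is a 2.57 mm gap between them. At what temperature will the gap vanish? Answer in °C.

Gap closes when ΔL₁ + ΔL₂ = 2.57 mm = 2.57×10⁻³ m
(α₁L₁ + α₂L₂)ΔT = g
α₁L₁ + α₂L₂ = 1.9×10⁻⁵×2.942 + 8.50×10⁻⁷×1.423 = 5.710755×10⁻⁵ m/K
ΔT = 2.57×10⁻³ / 5.710755×10⁻⁵ = 45.003 K
T = 22.3 + 45.003 = 67.303 °C

T = 67.3 °C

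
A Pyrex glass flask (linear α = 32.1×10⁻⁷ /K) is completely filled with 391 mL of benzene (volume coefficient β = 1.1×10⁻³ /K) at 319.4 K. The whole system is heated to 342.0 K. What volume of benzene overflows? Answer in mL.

9.64 mL

The flask also expands: β_container ≈ 3α = 9.63×10⁻⁶ /K
Net overflow = V₀(β_liq − 3α_cont)ΔT
β − 3α = 1.10×10⁻³ − 9.63×10⁻⁶ = 1.09037×10⁻³ /K; ΔT = 22.6 K
ΔV = 391 × 1.09037×10⁻³ × 22.6 = 9.64 mL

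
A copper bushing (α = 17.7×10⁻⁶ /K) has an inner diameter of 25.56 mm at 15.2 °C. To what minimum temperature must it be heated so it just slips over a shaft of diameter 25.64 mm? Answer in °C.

T = 192 °C

Required Δd = 25.64 − 25.56 = 0.08 mm
Δd = αd₀ΔT ⇒ ΔT = Δd/(αd₀) = 0.08 / (17.7×10⁻⁶ × 25.56) = 176.83 K
T_min = 15.2 + 176.83 = 192.03 °C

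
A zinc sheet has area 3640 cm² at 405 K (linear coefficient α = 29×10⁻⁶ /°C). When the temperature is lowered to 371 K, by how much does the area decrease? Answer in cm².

ΔA = 7.18 cm²

Area coefficient ≈ 2α; |ΔT| = 34 K
ΔA = 2αA₀ΔT = 2(29×10⁻⁶)(3640)(34) = 7.18 cm²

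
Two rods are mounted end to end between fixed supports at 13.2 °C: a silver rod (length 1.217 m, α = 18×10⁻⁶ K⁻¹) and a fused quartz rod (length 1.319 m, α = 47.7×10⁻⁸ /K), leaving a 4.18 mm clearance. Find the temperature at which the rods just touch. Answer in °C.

T = 199 °C

α₁L₁ = 2.1906×10⁻⁵ m/K, α₂L₂ = 6.29163×10⁻⁷ m/K → total 2.2535163×10⁻⁵ m/K
ΔT = g/(α₁L₁+α₂L₂) = 4.18×10⁻³ / 2.2535163×10⁻⁵ = 185.49 K
T = 13.2 + 185.49 = 198.69 °C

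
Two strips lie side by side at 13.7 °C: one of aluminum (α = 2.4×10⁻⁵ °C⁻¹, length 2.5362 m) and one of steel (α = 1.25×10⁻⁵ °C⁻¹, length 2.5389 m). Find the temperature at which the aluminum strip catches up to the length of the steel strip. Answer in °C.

Equal length when α₁L₁ΔT − α₂L₂ΔT = L₂ − L₁ = 2.70×10⁻³ m
α₁L₁ = 6.08688×10⁻⁵, α₂L₂ = 3.173625×10⁻⁵ → Δ(αL) = 2.913255×10⁻⁵ m/K
ΔT = 2.70×10⁻³ / 2.913255×10⁻⁵ = 92.680 K, so T = 13.7 + 92.680 = 106.380 °C

T = 106.4 °C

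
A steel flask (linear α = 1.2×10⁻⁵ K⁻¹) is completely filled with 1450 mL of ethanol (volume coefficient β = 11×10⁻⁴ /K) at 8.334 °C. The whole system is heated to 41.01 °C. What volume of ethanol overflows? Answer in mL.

50.4 mL

The flask also expands: β_container ≈ 3α = 3.6×10⁻⁵ /K
Net overflow = V₀(β_liq − 3α_cont)ΔT
β − 3α = 1.10×10⁻³ − 3.6×10⁻⁵ = 1.064×10⁻³ /K; ΔT = 32.676 K
ΔV = 1450 × 1.064×10⁻³ × 32.676 = 50.4 mL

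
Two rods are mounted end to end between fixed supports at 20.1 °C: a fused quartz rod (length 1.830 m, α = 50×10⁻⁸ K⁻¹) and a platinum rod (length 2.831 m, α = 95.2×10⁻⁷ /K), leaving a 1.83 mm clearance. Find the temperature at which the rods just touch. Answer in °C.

T = 85.8 °C

Gap closes when ΔL₁ + ΔL₂ = 1.83 mm = 1.83×10⁻³ m
(α₁L₁ + α₂L₂)ΔT = g
α₁L₁ + α₂L₂ = 50×10⁻⁸×1.830 + 95.2×10⁻⁷×2.831 = 2.786612×10⁻⁵ m/K
ΔT = 1.83×10⁻³ / 2.786612×10⁻⁵ = 65.671 K
T = 20.1 + 65.671 = 85.771 °C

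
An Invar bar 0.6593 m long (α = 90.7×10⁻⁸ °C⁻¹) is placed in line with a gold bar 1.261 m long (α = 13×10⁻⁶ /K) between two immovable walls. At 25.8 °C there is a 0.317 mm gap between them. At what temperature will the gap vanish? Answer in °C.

Gap closes when ΔL₁ + ΔL₂ = 0.317 mm = 3.17×10⁻⁴ m
(α₁L₁ + α₂L₂)ΔT = g
α₁L₁ + α₂L₂ = 90.7×10⁻⁸×0.6593 + 13×10⁻⁶×1.261 = 1.69909851×10⁻⁵ m/K
ΔT = 3.17×10⁻⁴ / 1.69909851×10⁻⁵ = 18.657 K
T = 25.8 + 18.657 = 44.457 °C

T = 44.5 °C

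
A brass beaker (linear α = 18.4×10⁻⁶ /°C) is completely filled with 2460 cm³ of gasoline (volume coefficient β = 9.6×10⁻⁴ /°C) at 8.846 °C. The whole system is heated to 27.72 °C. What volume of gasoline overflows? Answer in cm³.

42.0 cm³

The beaker also expands: β_container ≈ 3α = 5.52×10⁻⁵ /K
Net overflow = V₀(β_liq − 3α_cont)ΔT
β − 3α = 9.60×10⁻⁴ − 5.52×10⁻⁵ = 9.048×10⁻⁴ /K; ΔT = 18.874 K
ΔV = 2460 × 9.048×10⁻⁴ × 18.874 = 42.0 cm³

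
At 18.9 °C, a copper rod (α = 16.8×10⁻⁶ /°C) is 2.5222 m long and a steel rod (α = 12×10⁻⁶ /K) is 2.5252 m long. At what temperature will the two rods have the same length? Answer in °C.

L₁(1 + α₁ΔT) = L₂(1 + α₂ΔT) ⇒ ΔT = (L₂ − L₁)/(α₁L₁ − α₂L₂)
L₂ − L₁ = 2.5252 − 2.5222 = 3.00×10⁻³ m
α₁L₁ − α₂L₂ = 16.8×10⁻⁶×2.5222 − 12×10⁻⁶×2.5252 = 1.207056×10⁻⁵ m/K
ΔT = 3.00×10⁻³ / 1.207056×10⁻⁵ = 248.539 K
T = 18.9 + 248.539 = 267.439 °C

T = 267.4 °C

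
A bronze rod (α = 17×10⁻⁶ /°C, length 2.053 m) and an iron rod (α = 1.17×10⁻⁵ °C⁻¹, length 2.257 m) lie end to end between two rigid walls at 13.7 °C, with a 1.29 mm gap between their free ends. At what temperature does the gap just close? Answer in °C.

T = 34.7 °C

α₁L₁ = 3.4901×10⁻⁵ m/K, α₂L₂ = 2.64069×10⁻⁵ m/K → total 6.13079×10⁻⁵ m/K
ΔT = g/(α₁L₁+α₂L₂) = 1.29×10⁻³ / 6.13079×10⁻⁵ = 21.041 K
T = 13.7 + 21.041 = 34.741 °C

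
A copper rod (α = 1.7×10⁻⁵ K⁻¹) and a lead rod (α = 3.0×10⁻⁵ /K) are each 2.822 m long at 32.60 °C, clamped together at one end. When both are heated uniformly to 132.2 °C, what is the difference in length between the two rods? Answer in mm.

3.65 mm

ΔT = 99.60 K
copper: ΔL = 1.7×10⁻⁵ × 2.822 m × 99.60 = 4.7782×10⁻³ m = 4.7782 mm
lead: ΔL = 3.0×10⁻⁵ × 2.822 m × 99.60 = 8.4321×10⁻³ m = 8.4321 mm
difference = 8.4321 − 4.7782 = 3.6539 mm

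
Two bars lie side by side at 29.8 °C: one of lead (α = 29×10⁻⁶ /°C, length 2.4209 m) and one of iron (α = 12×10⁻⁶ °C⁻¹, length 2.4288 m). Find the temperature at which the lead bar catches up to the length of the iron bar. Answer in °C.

T = 222.2 °C

Equal length when α₁L₁ΔT − α₂L₂ΔT = L₂ − L₁ = 7.90×10⁻³ m
α₁L₁ = 7.02061×10⁻⁵, α₂L₂ = 2.91456×10⁻⁵ → Δ(αL) = 4.10605×10⁻⁵ m/K
ΔT = 7.90×10⁻³ / 4.10605×10⁻⁵ = 192.399 K, so T = 29.8 + 192.399 = 222.199 °C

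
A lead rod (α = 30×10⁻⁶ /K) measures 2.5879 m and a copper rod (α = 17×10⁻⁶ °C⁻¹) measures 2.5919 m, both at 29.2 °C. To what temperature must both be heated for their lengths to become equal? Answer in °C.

L₁(1 + α₁ΔT) = L₂(1 + α₂ΔT) ⇒ ΔT = (L₂ − L₁)/(α₁L₁ − α₂L₂)
L₂ − L₁ = 2.5919 − 2.5879 = 4.00×10⁻³ m
α₁L₁ − α₂L₂ = 30×10⁻⁶×2.5879 − 17×10⁻⁶×2.5919 = 3.35747×10⁻⁵ m/K
ΔT = 4.00×10⁻³ / 3.35747×10⁻⁵ = 119.137 K
T = 29.2 + 119.137 = 148.337 °C

T = 148.3 °C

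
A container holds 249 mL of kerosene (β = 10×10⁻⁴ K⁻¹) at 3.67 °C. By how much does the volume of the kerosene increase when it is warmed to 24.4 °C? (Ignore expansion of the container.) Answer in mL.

|ΔT| = |24.4 − 3.67| = 20.73 K
ΔV = βV₀ΔT = (10×10⁻⁴)(249)(20.73) = 5.16 mL

ΔV = 5.16 mL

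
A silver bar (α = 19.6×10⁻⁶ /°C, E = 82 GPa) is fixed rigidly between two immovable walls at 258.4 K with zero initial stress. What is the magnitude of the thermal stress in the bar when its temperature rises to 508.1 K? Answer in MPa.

Fully constrained: the free strain ε = αΔT is blocked, so σ = Eε = EαΔT.
|ΔT| = 249.7 K
σ = 82.0×10⁹ × 19.6×10⁻⁶ × 249.7 = 4.01×10⁸ Pa

σ = 401 MPa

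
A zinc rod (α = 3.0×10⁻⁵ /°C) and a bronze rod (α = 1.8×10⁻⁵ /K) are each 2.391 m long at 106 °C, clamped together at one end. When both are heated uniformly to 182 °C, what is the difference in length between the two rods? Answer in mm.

2.18 mm

ΔT = 76 K
zinc: ΔL = 3.0×10⁻⁵ × 2.391 m × 76 = 5.4515×10⁻³ m = 5.4515 mm
bronze: ΔL = 1.8×10⁻⁵ × 2.391 m × 76 = 3.2709×10⁻³ m = 3.2709 mm
difference = 5.4515 − 3.2709 = 2.1806 mm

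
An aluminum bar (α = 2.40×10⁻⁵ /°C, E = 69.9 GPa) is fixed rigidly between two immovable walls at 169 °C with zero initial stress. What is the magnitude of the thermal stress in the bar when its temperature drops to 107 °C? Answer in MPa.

σ = 104 MPa

Fully constrained: the free strain ε = αΔT is blocked, so σ = Eε = EαΔT.
|ΔT| = 62 K
σ = 69.9×10⁹ × 2.40×10⁻⁵ × 62 = 1.04×10⁸ Pa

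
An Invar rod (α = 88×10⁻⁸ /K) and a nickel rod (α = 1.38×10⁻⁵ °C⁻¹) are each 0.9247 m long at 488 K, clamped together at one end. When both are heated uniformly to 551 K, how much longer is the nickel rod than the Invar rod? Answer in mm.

0.753 mm

ΔT = 63 K
Invar: ΔL = 88×10⁻⁸ × 0.9247 m × 63 = 5.1265×10⁻⁵ m = 0.051265 mm
nickel: ΔL = 1.38×10⁻⁵ × 0.9247 m × 63 = 8.0393×10⁻⁴ m = 0.80393 mm
difference = 0.80393 − 0.051265 = 0.752665 mm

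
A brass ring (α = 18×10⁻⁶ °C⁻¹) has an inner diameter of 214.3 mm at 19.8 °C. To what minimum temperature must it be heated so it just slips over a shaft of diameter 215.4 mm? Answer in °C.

Required Δd = 215.4 − 214.3 = 1.1 mm
Δd = αd₀ΔT ⇒ ΔT = Δd/(αd₀) = 1.1 / (18×10⁻⁶ × 214.3) = 285.17 K
T_min = 19.8 + 285.17 = 304.97 °C

T = 305 °C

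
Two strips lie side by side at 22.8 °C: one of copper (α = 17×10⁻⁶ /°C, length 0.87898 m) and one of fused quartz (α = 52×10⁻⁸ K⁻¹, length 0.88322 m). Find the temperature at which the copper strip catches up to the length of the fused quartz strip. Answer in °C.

L₁(1 + α₁ΔT) = L₂(1 + α₂ΔT) ⇒ ΔT = (L₂ − L₁)/(α₁L₁ − α₂L₂)
L₂ − L₁ = 0.88322 − 0.87898 = 4.24×10⁻³ m
α₁L₁ − α₂L₂ = 17×10⁻⁶×0.87898 − 52×10⁻⁸×0.88322 = 1.44833856×10⁻⁵ m/K
ΔT = 4.24×10⁻³ / 1.44833856×10⁻⁵ = 292.749 K
T = 22.8 + 292.749 = 315.549 °C

T = 315.5 °C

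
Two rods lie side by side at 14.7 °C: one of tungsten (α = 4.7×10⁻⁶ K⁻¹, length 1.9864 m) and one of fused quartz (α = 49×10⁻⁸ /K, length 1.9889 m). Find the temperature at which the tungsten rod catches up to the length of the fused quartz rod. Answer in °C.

T = 313.7 °C

Equal length when α₁L₁ΔT − α₂L₂ΔT = L₂ − L₁ = 2.50×10⁻³ m
α₁L₁ = 9.33608×10⁻⁶, α₂L₂ = 9.74561×10⁻⁷ → Δ(αL) = 8.361519×10⁻⁶ m/K
ΔT = 2.50×10⁻³ / 8.361519×10⁻⁶ = 298.989 K, so T = 14.7 + 298.989 = 313.689 °C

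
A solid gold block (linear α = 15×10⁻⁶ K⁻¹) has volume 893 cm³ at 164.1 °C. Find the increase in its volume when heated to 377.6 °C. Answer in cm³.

Isotropic solid: β ≈ 3α = 4.5×10⁻⁵ /K; ΔT = 213.5 K
ΔV = 3αV₀ΔT = 3(15×10⁻⁶)(893)(213.5) = 8.58 cm³

ΔV = 8.58 cm³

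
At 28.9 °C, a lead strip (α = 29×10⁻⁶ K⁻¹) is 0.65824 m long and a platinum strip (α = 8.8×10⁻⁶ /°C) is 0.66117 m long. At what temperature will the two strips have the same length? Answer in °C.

L₁(1 + α₁ΔT) = L₂(1 + α₂ΔT) ⇒ ΔT = (L₂ − L₁)/(α₁L₁ − α₂L₂)
L₂ − L₁ = 0.66117 − 0.65824 = 2.93×10⁻³ m
α₁L₁ − α₂L₂ = 29×10⁻⁶×0.65824 − 8.8×10⁻⁶×0.66117 = 1.3270664×10⁻⁵ m/K
ΔT = 2.93×10⁻³ / 1.3270664×10⁻⁵ = 220.788 K
T = 28.9 + 220.788 = 249.688 °C

T = 249.7 °C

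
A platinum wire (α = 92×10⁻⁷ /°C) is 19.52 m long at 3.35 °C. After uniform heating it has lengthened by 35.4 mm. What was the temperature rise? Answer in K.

ΔL = αL₀ΔT ⇒ ΔT = ΔL / (αL₀)
ΔT = 35.4×10⁻³ m / (92×10⁻⁷ × 19.52 m) = 197.12 K

ΔT = 197 K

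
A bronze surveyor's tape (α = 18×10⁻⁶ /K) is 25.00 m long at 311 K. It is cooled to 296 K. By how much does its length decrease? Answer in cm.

|ΔT| = |296 − 311| = 15 K
ΔL = αL₀ΔT = (18×10⁻⁶)(25.00)(15) = 6.75×10⁻³ m

ΔL = 0.675 cm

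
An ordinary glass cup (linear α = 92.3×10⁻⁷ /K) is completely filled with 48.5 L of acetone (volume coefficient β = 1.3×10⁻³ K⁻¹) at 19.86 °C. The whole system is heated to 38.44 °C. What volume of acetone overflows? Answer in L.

The cup also expands: β_container ≈ 3α = 2.769×10⁻⁵ /K
Net overflow = V₀(β_liq − 3α_cont)ΔT
β − 3α = 1.30×10⁻³ − 2.769×10⁻⁵ = 1.27231×10⁻³ /K; ΔT = 18.58 K
ΔV = 48.5 × 1.27231×10⁻³ × 18.58 = 1.15 L

1.15 L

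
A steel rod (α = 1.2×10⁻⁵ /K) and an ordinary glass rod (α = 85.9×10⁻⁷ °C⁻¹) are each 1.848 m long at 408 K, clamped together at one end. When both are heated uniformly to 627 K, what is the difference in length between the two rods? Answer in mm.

1.38 mm

ΔT = 219 K
steel: ΔL = 1.2×10⁻⁵ × 1.848 m × 219 = 4.8565×10⁻³ m = 4.8565 mm
ordinary glass: ΔL = 85.9×10⁻⁷ × 1.848 m × 219 = 3.4765×10⁻³ m = 3.4765 mm
difference = 4.8565 − 3.4765 = 1.3800 mm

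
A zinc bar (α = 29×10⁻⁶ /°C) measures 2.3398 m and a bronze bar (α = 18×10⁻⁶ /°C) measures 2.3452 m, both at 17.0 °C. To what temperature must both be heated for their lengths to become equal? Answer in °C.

T = 227.6 °C

Equal length when α₁L₁ΔT − α₂L₂ΔT = L₂ − L₁ = 5.40×10⁻³ m
α₁L₁ = 6.78542×10⁻⁵, α₂L₂ = 4.22136×10⁻⁵ → Δ(αL) = 2.56406×10⁻⁵ m/K
ΔT = 5.40×10⁻³ / 2.56406×10⁻⁵ = 210.603 K, so T = 17.0 + 210.603 = 227.603 °C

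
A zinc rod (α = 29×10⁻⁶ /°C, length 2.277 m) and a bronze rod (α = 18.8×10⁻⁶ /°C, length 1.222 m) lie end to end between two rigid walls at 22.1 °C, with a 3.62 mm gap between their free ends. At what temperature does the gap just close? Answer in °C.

Gap closes when ΔL₁ + ΔL₂ = 3.62 mm = 3.62×10⁻³ m
(α₁L₁ + α₂L₂)ΔT = g
α₁L₁ + α₂L₂ = 29×10⁻⁶×2.277 + 18.8×10⁻⁶×1.222 = 8.90066×10⁻⁵ m/K
ΔT = 3.62×10⁻³ / 8.90066×10⁻⁵ = 40.671 K
T = 22.1 + 40.671 = 62.771 °C

T = 62.8 °C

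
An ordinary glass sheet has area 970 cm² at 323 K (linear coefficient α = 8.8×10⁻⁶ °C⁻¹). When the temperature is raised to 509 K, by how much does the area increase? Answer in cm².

ΔA = 3.18 cm²

Area coefficient ≈ 2α; |ΔT| = 186 K
ΔA = 2αA₀ΔT = 2(8.8×10⁻⁶)(970)(186) = 3.18 cm²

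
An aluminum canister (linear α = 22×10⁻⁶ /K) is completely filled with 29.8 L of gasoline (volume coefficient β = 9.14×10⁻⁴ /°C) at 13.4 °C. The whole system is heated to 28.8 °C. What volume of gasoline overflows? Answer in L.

The canister also expands: β_container ≈ 3α = 6.6×10⁻⁵ /K
Net overflow = V₀(β_liq − 3α_cont)ΔT
β − 3α = 9.14×10⁻⁴ − 6.6×10⁻⁵ = 8.48×10⁻⁴ /K; ΔT = 15.4 K
ΔV = 29.8 × 8.48×10⁻⁴ × 15.4 = 0.389 L

0.389 L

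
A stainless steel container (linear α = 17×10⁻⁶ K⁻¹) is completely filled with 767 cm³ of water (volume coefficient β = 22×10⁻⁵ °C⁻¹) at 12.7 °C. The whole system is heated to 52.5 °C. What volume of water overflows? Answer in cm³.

The container also expands: β_container ≈ 3α = 5.1×10⁻⁵ /K
Net overflow = V₀(β_liq − 3α_cont)ΔT
β − 3α = 2.20×10⁻⁴ − 5.1×10⁻⁵ = 1.69×10⁻⁴ /K; ΔT = 39.8 K
ΔV = 767 × 1.69×10⁻⁴ × 39.8 = 5.16 cm³

5.16 cm³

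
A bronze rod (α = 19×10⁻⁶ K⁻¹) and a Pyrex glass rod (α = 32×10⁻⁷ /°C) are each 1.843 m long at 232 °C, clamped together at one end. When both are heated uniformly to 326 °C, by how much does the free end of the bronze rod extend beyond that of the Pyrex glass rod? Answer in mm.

2.74 mm

ΔT = 94 K
bronze: ΔL = 19×10⁻⁶ × 1.843 m × 94 = 3.2916×10⁻³ m = 3.2916 mm
Pyrex glass: ΔL = 32×10⁻⁷ × 1.843 m × 94 = 5.5437×10⁻⁴ m = 0.55437 mm
difference = 3.2916 − 0.55437 = 2.73723 mm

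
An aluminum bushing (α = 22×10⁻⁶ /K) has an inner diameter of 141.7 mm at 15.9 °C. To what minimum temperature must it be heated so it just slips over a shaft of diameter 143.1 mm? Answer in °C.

Required Δd = 143.1 − 141.7 = 1.4 mm
Δd = αd₀ΔT ⇒ ΔT = Δd/(αd₀) = 1.4 / (22×10⁻⁶ × 141.7) = 449.09 K
T_min = 15.9 + 449.09 = 464.99 °C

T = 465 °C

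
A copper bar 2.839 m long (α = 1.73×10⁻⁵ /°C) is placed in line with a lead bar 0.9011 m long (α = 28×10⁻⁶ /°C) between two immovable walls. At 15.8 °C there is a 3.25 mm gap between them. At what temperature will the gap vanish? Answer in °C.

Gap closes when ΔL₁ + ΔL₂ = 3.25 mm = 3.25×10⁻³ m
(α₁L₁ + α₂L₂)ΔT = g
α₁L₁ + α₂L₂ = 1.73×10⁻⁵×2.839 + 28×10⁻⁶×0.9011 = 7.43455×10⁻⁵ m/K
ΔT = 3.25×10⁻³ / 7.43455×10⁻⁵ = 43.715 K
T = 15.8 + 43.715 = 59.515 °C

T = 59.5 °C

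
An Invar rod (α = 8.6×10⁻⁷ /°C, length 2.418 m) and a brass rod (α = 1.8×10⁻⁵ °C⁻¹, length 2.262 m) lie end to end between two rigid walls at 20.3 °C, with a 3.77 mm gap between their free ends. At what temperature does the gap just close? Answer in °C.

Gap closes when ΔL₁ + ΔL₂ = 3.77 mm = 3.77×10⁻³ m
(α₁L₁ + α₂L₂)ΔT = g
α₁L₁ + α₂L₂ = 8.6×10⁻⁷×2.418 + 1.8×10⁻⁵×2.262 = 4.279548×10⁻⁵ m/K
ΔT = 3.77×10⁻³ / 4.279548×10⁻⁵ = 88.09 K
T = 20.3 + 88.09 = 108.39 °C

T = 108 °C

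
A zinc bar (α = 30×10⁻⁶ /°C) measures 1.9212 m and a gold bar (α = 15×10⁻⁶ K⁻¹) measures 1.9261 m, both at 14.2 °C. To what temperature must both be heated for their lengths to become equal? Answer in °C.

Equal length when α₁L₁ΔT − α₂L₂ΔT = L₂ − L₁ = 4.90×10⁻³ m
α₁L₁ = 5.7636×10⁻⁵, α₂L₂ = 2.88915×10⁻⁵ → Δ(αL) = 2.87445×10⁻⁵ m/K
ΔT = 4.90×10⁻³ / 2.87445×10⁻⁵ = 170.467 K, so T = 14.2 + 170.467 = 184.667 °C

T = 184.7 °C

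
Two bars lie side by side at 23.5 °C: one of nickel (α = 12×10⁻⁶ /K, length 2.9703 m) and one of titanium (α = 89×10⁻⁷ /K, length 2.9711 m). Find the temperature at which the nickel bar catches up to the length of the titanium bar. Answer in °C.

T = 110.4 °C

Equal length when α₁L₁ΔT − α₂L₂ΔT = L₂ − L₁ = 8.00×10⁻⁴ m
α₁L₁ = 3.56436×10⁻⁵, α₂L₂ = 2.644279×10⁻⁵ → Δ(αL) = 9.20081×10⁻⁶ m/K
ΔT = 8.00×10⁻⁴ / 9.20081×10⁻⁶ = 86.949 K, so T = 23.5 + 86.949 = 110.449 °C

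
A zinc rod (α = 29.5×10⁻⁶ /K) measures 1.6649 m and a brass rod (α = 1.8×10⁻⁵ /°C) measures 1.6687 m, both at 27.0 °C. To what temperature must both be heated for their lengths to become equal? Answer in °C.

Equal length when α₁L₁ΔT − α₂L₂ΔT = L₂ − L₁ = 3.80×10⁻³ m
α₁L₁ = 4.911455×10⁻⁵, α₂L₂ = 3.00366×10⁻⁵ → Δ(αL) = 1.907795×10⁻⁵ m/K
ΔT = 3.80×10⁻³ / 1.907795×10⁻⁵ = 199.183 K, so T = 27.0 + 199.183 = 226.183 °C

T = 226.2 °C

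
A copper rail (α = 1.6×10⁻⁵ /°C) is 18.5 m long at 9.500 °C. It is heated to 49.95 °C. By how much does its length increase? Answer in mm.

ΔL = 12.0 mm

|ΔT| = |49.95 − 9.500| = 40.450 K
ΔL = αL₀ΔT = (1.6×10⁻⁵)(18.5)(40.450) = 1.20×10⁻² m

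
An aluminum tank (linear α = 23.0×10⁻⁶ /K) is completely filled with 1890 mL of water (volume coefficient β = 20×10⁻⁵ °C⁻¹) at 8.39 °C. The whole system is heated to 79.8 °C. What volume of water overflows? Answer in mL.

17.7 mL

The tank also expands: β_container ≈ 3α = 6.9×10⁻⁵ /K
Net overflow = V₀(β_liq − 3α_cont)ΔT
β − 3α = 2.00×10⁻⁴ − 6.9×10⁻⁵ = 1.31×10⁻⁴ /K; ΔT = 71.41 K
ΔV = 1890 × 1.31×10⁻⁴ × 71.41 = 17.7 mL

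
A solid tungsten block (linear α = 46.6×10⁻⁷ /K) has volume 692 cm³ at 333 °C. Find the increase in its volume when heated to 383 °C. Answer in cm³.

Isotropic solid: β ≈ 3α = 1.4×10⁻⁵ /K; ΔT = 50 K
ΔV = 3αV₀ΔT = 3(46.6×10⁻⁷)(692)(50) = 0.484 cm³

ΔV = 0.484 cm³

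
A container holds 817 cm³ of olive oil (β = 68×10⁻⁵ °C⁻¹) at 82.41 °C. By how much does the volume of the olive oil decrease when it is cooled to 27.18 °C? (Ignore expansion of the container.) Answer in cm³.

ΔV = 30.7 cm³

|ΔT| = |27.18 − 82.41| = 55.23 K
ΔV = βV₀ΔT = (68×10⁻⁵)(817)(55.23) = 30.7 cm³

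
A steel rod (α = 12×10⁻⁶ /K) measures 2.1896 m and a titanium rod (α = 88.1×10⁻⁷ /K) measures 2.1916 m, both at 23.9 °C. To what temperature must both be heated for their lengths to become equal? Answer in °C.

L₁(1 + α₁ΔT) = L₂(1 + α₂ΔT) ⇒ ΔT = (L₂ − L₁)/(α₁L₁ − α₂L₂)
L₂ − L₁ = 2.1916 − 2.1896 = 2.00×10⁻³ m
α₁L₁ − α₂L₂ = 12×10⁻⁶×2.1896 − 88.1×10⁻⁷×2.1916 = 6.967204×10⁻⁶ m/K
ΔT = 2.00×10⁻³ / 6.967204×10⁻⁶ = 287.059 K
T = 23.9 + 287.059 = 310.959 °C

T = 311.0 °C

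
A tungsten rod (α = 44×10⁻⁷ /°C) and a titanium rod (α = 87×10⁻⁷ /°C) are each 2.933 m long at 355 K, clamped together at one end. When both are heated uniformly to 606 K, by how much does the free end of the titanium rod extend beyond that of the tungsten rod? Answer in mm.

3.17 mm

ΔT = 251 K
tungsten: ΔL = 44×10⁻⁷ × 2.933 m × 251 = 3.2392×10⁻³ m = 3.2392 mm
titanium: ΔL = 87×10⁻⁷ × 2.933 m × 251 = 6.4048×10⁻³ m = 6.4048 mm
difference = 6.4048 − 3.2392 = 3.1656 mm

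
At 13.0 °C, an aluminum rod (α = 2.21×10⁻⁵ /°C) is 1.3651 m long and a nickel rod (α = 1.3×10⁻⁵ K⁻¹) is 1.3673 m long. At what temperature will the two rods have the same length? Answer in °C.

Equal length when α₁L₁ΔT − α₂L₂ΔT = L₂ − L₁ = 2.20×10⁻³ m
α₁L₁ = 3.016871×10⁻⁵, α₂L₂ = 1.77749×10⁻⁵ → Δ(αL) = 1.239381×10⁻⁵ m/K
ΔT = 2.20×10⁻³ / 1.239381×10⁻⁵ = 177.508 K, so T = 13.0 + 177.508 = 190.508 °C

T = 190.5 °C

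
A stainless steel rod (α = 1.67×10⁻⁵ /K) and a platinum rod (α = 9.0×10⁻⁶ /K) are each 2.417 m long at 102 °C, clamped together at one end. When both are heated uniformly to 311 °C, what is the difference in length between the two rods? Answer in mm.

3.89 mm

ΔT = 209 K
stainless steel: ΔL = 1.67×10⁻⁵ × 2.417 m × 209 = 8.4361×10⁻³ m = 8.4361 mm
platinum: ΔL = 9.0×10⁻⁶ × 2.417 m × 209 = 4.5464×10⁻³ m = 4.5464 mm
difference = 8.4361 − 4.5464 = 3.8897 mm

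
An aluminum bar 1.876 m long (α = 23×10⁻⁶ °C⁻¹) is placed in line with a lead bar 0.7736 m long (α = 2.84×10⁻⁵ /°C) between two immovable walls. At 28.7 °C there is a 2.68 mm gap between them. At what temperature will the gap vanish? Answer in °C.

T = 69.9 °C

α₁L₁ = 4.3148×10⁻⁵ m/K, α₂L₂ = 2.197024×10⁻⁵ m/K → total 6.511824×10⁻⁵ m/K
ΔT = g/(α₁L₁+α₂L₂) = 2.68×10⁻³ / 6.511824×10⁻⁵ = 41.156 K
T = 28.7 + 41.156 = 69.856 °C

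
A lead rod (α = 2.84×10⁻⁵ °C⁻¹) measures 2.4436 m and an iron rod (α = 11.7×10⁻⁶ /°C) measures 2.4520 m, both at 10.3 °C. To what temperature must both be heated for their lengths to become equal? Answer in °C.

L₁(1 + α₁ΔT) = L₂(1 + α₂ΔT) ⇒ ΔT = (L₂ − L₁)/(α₁L₁ − α₂L₂)
L₂ − L₁ = 2.4520 − 2.4436 = 8.40×10⁻³ m
α₁L₁ − α₂L₂ = 2.84×10⁻⁵×2.4436 − 11.7×10⁻⁶×2.4520 = 4.070984×10⁻⁵ m/K
ΔT = 8.40×10⁻³ / 4.070984×10⁻⁵ = 206.338 K
T = 10.3 + 206.338 = 216.638 °C

T = 216.6 °C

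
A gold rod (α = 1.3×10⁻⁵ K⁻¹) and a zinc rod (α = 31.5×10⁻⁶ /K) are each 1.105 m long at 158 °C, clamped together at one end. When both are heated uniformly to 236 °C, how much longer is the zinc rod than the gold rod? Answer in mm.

ΔT = 78 K
gold: ΔL = 1.3×10⁻⁵ × 1.105 m × 78 = 1.1205×10⁻³ m = 1.1205 mm
zinc: ΔL = 31.5×10⁻⁶ × 1.105 m × 78 = 2.7150×10⁻³ m = 2.7150 mm
difference = 2.7150 − 1.1205 = 1.5945 mm

1.59 mm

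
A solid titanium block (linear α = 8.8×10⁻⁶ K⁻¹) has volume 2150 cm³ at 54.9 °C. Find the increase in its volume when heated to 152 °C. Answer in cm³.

Isotropic solid: β ≈ 3α = 2.6×10⁻⁵ /K; ΔT = 97.1 K
ΔV = 3αV₀ΔT = 3(8.8×10⁻⁶)(2150)(97.1) = 5.51 cm³

ΔV = 5.51 cm³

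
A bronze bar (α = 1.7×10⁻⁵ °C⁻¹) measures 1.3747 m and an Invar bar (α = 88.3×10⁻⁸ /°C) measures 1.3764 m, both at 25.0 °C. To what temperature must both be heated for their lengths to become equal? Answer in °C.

L₁(1 + α₁ΔT) = L₂(1 + α₂ΔT) ⇒ ΔT = (L₂ − L₁)/(α₁L₁ − α₂L₂)
L₂ − L₁ = 1.3764 − 1.3747 = 1.70×10⁻³ m
α₁L₁ − α₂L₂ = 1.7×10⁻⁵×1.3747 − 88.3×10⁻⁸×1.3764 = 2.21545388×10⁻⁵ m/K
ΔT = 1.70×10⁻³ / 2.21545388×10⁻⁵ = 76.734 K
T = 25.0 + 76.734 = 101.734 °C

T = 101.7 °C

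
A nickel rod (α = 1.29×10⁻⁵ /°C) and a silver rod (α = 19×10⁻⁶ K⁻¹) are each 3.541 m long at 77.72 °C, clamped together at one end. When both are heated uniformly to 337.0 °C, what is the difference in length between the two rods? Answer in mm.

ΔT = 259.28 K
nickel: ΔL = 1.29×10⁻⁵ × 3.541 m × 259.28 = 1.1844×10⁻² m = 11.844 mm
silver: ΔL = 19×10⁻⁶ × 3.541 m × 259.28 = 1.7444×10⁻² m = 17.444 mm
difference = 17.444 − 11.844 = 5.600 mm

5.60 mm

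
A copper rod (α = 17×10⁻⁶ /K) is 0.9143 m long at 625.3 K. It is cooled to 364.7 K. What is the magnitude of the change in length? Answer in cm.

|ΔT| = |364.7 − 625.3| = 260.6 K
ΔL = αL₀ΔT = (17×10⁻⁶)(0.9143)(260.6) = 4.05×10⁻³ m

ΔL = 0.405 cm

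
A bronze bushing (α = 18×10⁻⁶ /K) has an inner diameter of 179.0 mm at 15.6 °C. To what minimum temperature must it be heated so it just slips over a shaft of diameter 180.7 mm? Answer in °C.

Required Δd = 180.7 − 179.0 = 1.7 mm
Δd = αd₀ΔT ⇒ ΔT = Δd/(αd₀) = 1.7 / (18×10⁻⁶ × 179.0) = 527.62 K
T_min = 15.6 + 527.62 = 543.22 °C

T = 543 °C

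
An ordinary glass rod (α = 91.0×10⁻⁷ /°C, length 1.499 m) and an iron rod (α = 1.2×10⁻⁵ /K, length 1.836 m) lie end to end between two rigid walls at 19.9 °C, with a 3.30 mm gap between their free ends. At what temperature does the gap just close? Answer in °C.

α₁L₁ = 1.36409×10⁻⁵ m/K, α₂L₂ = 2.2032×10⁻⁵ m/K → total 3.56729×10⁻⁵ m/K
ΔT = g/(α₁L₁+α₂L₂) = 3.30×10⁻³ / 3.56729×10⁻⁵ = 92.51 K
T = 19.9 + 92.51 = 112.41 °C

T = 112 °C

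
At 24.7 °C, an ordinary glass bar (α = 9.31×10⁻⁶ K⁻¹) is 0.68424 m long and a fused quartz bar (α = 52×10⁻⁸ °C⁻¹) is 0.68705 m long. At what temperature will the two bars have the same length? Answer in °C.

T = 492.0 °C

Equal length when α₁L₁ΔT − α₂L₂ΔT = L₂ − L₁ = 2.81×10⁻³ m
α₁L₁ = 6.3702744×10⁻⁶, α₂L₂ = 3.57266×10⁻⁷ → Δ(αL) = 6.0130084×10⁻⁶ m/K
ΔT = 2.81×10⁻³ / 6.0130084×10⁻⁶ = 467.320 K, so T = 24.7 + 467.320 = 492.020 °C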